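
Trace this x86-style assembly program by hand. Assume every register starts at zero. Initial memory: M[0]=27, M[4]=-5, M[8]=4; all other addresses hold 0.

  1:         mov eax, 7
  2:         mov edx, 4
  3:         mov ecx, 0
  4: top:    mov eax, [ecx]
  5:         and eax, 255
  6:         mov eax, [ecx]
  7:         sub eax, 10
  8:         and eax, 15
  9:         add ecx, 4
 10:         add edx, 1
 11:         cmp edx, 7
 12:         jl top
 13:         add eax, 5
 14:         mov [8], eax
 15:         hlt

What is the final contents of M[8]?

15

eax=7
edx=4
ecx=0
eax=M[0]=27
eax=27&255=27
eax=M[0]=27
eax=27-10=17
eax=17&15=1
ecx=0+4=4
edx=4+1=5
cmp edx, 7  (cmp 5,7)
jl top: taken
eax=M[4]=-5
eax=(-5)&255=251
eax=M[4]=-5
eax=(-5)-10=-15
eax=(-15)&15=1
ecx=4+4=8
edx=5+1=6
cmp edx, 7  (cmp 6,7)
jl top: taken
eax=M[8]=4
eax=4&255=4
eax=M[8]=4
eax=4-10=-6
eax=(-6)&15=10
ecx=8+4=12
edx=6+1=7
cmp edx, 7  (cmp 7,7)
jl top: not taken
eax=10+5=15
mov [8], eax → M[8]=15
halt.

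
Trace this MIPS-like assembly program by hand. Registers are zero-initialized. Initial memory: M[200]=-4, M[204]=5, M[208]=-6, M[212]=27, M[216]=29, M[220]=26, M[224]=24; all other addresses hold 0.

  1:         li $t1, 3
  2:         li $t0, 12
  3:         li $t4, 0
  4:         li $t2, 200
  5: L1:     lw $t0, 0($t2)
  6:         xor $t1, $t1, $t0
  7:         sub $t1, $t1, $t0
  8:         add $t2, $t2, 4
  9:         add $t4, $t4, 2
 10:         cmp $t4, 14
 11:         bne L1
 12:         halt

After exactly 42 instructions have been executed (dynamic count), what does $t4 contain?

10

after li $t1, 3: $t1=3
after li $t0, 12: $t0=12
after li $t4, 0: $t4=0
after li $t2, 200: $t2=200
after lw $t0, 0($t2): $t0=M[200]=-4
after xor $t1, $t1, $t0: $t1=3^(-4)=-1
after sub $t1, $t1, $t0: $t1=(-1)-(-4)=3
after add $t2, $t2, 4: $t2=200+4=204
after add $t4, $t4, 2: $t4=0+2=2
cmp $t4, 14  (cmp 2,14)
bne L1: taken
after lw $t0, 0($t2): $t0=M[204]=5
after xor $t1, $t1, $t0: $t1=3^5=6
after sub $t1, $t1, $t0: $t1=6-5=1
after add $t2, $t2, 4: $t2=204+4=208
after add $t4, $t4, 2: $t4=2+2=4
cmp $t4, 14  (cmp 4,14)
bne L1: taken
after lw $t0, 0($t2): $t0=M[208]=-6
after xor $t1, $t1, $t0: $t1=1^(-6)=-5
after sub $t1, $t1, $t0: $t1=(-5)-(-6)=1
after add $t2, $t2, 4: $t2=208+4=212
after add $t4, $t4, 2: $t4=4+2=6
cmp $t4, 14  (cmp 6,14)
bne L1: taken
after lw $t0, 0($t2): $t0=M[212]=27
after xor $t1, $t1, $t0: $t1=1^27=26
after sub $t1, $t1, $t0: $t1=26-27=-1
after add $t2, $t2, 4: $t2=212+4=216
after add $t4, $t4, 2: $t4=6+2=8
cmp $t4, 14  (cmp 8,14)
bne L1: taken
after lw $t0, 0($t2): $t0=M[216]=29
after xor $t1, $t1, $t0: $t1=(-1)^29=-30
after sub $t1, $t1, $t0: $t1=(-30)-29=-59
after add $t2, $t2, 4: $t2=216+4=220
after add $t4, $t4, 2: $t4=8+2=10
cmp $t4, 14  (cmp 10,14)
bne L1: taken
after lw $t0, 0($t2): $t0=M[220]=26
after xor $t1, $t1, $t0: $t1=(-59)^26=-33
after sub $t1, $t1, $t0: $t1=(-33)-26=-59
After step 42: $t4 = 10.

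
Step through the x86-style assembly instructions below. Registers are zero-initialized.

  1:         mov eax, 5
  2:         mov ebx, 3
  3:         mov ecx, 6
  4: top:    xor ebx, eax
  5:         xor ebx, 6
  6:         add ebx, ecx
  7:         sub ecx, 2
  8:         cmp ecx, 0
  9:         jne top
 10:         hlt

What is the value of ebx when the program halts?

eax=5
ebx=3
ecx=6
ebx=3^5=6
ebx=6^6=0
ebx=0+6=6
ecx=6-2=4
cmp ecx, 0  (cmp 4,0)
jne top: taken
ebx=6^5=3
ebx=3^6=5
ebx=5+4=9
ecx=4-2=2
cmp ecx, 0  (cmp 2,0)
jne top: taken
ebx=9^5=12
ebx=12^6=10
ebx=10+2=12
ecx=2-2=0
cmp ecx, 0  (cmp 0,0)
jne top: not taken
halt.

12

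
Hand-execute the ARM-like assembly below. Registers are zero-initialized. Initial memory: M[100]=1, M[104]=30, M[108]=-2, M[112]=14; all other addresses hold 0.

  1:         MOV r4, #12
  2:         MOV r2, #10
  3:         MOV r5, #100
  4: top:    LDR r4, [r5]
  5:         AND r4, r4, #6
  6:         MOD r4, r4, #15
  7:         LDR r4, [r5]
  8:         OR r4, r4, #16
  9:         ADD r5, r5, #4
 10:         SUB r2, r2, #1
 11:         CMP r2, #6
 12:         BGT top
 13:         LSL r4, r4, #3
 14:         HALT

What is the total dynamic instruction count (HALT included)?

after MOV r4, #12: r4=12
after MOV r2, #10: r2=10
after MOV r5, #100: r5=100
after LDR r4, [r5]: r4=M[100]=1
after AND r4, r4, #6: r4=1&6=0
after MOD r4, r4, #15: r4=0%15=0
after LDR r4, [r5]: r4=M[100]=1
after OR r4, r4, #16: r4=1|16=17
after ADD r5, r5, #4: r5=100+4=104
after SUB r2, r2, #1: r2=10-1=9
CMP r2, #6  (cmp 9,6)
BGT top: taken
after LDR r4, [r5]: r4=M[104]=30
after AND r4, r4, #6: r4=30&6=6
after MOD r4, r4, #15: r4=6%15=6
after LDR r4, [r5]: r4=M[104]=30
after OR r4, r4, #16: r4=30|16=30
after ADD r5, r5, #4: r5=104+4=108
after SUB r2, r2, #1: r2=9-1=8
CMP r2, #6  (cmp 8,6)
BGT top: taken
after LDR r4, [r5]: r4=M[108]=-2
after AND r4, r4, #6: r4=(-2)&6=6
after MOD r4, r4, #15: r4=6%15=6
after LDR r4, [r5]: r4=M[108]=-2
after OR r4, r4, #16: r4=(-2)|16=-2
after ADD r5, r5, #4: r5=108+4=112
after SUB r2, r2, #1: r2=8-1=7
CMP r2, #6  (cmp 7,6)
BGT top: taken
after LDR r4, [r5]: r4=M[112]=14
after AND r4, r4, #6: r4=14&6=6
after MOD r4, r4, #15: r4=6%15=6
after LDR r4, [r5]: r4=M[112]=14
after OR r4, r4, #16: r4=14|16=30
after ADD r5, r5, #4: r5=112+4=116
after SUB r2, r2, #1: r2=7-1=6
CMP r2, #6  (cmp 6,6)
BGT top: not taken
after LSL r4, r4, #3: r4=30<<3=240
halt.
Total executed instructions: 41.

41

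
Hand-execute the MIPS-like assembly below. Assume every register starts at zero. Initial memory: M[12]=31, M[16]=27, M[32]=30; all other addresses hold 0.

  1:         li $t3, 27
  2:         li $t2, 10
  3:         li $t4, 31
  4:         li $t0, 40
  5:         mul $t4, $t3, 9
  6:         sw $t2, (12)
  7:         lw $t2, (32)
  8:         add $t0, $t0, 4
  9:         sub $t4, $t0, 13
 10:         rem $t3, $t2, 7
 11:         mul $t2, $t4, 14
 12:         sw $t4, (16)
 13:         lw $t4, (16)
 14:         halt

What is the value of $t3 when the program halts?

2

li $t3, 27 → $t3=27
li $t2, 10 → $t2=10
li $t4, 31 → $t4=31
li $t0, 40 → $t0=40
mul $t4, $t3, 9 → $t4=27*9=243
sw $t2, (12) → M[12]=10
lw $t2, (32) → $t2=M[32]=30
add $t0, $t0, 4 → $t0=40+4=44
sub $t4, $t0, 13 → $t4=44-13=31
rem $t3, $t2, 7 → $t3=30%7=2
mul $t2, $t4, 14 → $t2=31*14=434
sw $t4, (16) → M[16]=31
lw $t4, (16) → $t4=M[16]=31
halt.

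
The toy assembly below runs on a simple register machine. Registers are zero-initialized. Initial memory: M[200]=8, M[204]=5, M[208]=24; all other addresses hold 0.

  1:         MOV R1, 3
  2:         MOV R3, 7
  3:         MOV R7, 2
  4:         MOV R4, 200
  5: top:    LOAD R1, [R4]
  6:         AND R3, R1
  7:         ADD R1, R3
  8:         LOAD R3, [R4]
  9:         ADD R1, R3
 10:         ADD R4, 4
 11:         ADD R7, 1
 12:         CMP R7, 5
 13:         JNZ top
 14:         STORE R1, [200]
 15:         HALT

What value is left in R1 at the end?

MOV R1, 3 → R1=3
MOV R3, 7 → R3=7
MOV R7, 2 → R7=2
MOV R4, 200 → R4=200
LOAD R1, [R4] → R1=M[200]=8
AND R3, R1 → R3=7&8=0
ADD R1, R3 → R1=8+0=8
LOAD R3, [R4] → R3=M[200]=8
ADD R1, R3 → R1=8+8=16
ADD R4, 4 → R4=200+4=204
ADD R7, 1 → R7=2+1=3
CMP R7, 5  (cmp 3,5)
JNZ top: taken
LOAD R1, [R4] → R1=M[204]=5
AND R3, R1 → R3=8&5=0
ADD R1, R3 → R1=5+0=5
LOAD R3, [R4] → R3=M[204]=5
ADD R1, R3 → R1=5+5=10
ADD R4, 4 → R4=204+4=208
ADD R7, 1 → R7=3+1=4
CMP R7, 5  (cmp 4,5)
JNZ top: taken
LOAD R1, [R4] → R1=M[208]=24
AND R3, R1 → R3=5&24=0
ADD R1, R3 → R1=24+0=24
LOAD R3, [R4] → R3=M[208]=24
ADD R1, R3 → R1=24+24=48
ADD R4, 4 → R4=208+4=212
ADD R7, 1 → R7=4+1=5
CMP R7, 5  (cmp 5,5)
JNZ top: not taken
STORE R1, [200] → M[200]=48
halt.

48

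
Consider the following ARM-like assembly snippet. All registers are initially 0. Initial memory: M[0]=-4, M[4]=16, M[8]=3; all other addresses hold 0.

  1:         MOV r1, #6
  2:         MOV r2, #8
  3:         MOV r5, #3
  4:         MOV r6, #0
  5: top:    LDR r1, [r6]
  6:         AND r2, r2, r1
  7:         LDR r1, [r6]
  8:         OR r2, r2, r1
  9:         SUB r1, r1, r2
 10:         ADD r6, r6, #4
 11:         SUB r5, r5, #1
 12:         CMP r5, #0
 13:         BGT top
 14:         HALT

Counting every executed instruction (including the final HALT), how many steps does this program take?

32

r1=6
r2=8
r5=3
r6=0
r1=M[0]=-4
r2=8&(-4)=8
r1=M[0]=-4
r2=8|(-4)=-4
r1=(-4)-(-4)=0
r6=0+4=4
r5=3-1=2
CMP r5, #0  (cmp 2,0)
BGT top: taken
r1=M[4]=16
r2=(-4)&16=16
r1=M[4]=16
r2=16|16=16
r1=16-16=0
r6=4+4=8
r5=2-1=1
CMP r5, #0  (cmp 1,0)
BGT top: taken
r1=M[8]=3
r2=16&3=0
r1=M[8]=3
r2=0|3=3
r1=3-3=0
r6=8+4=12
r5=1-1=0
CMP r5, #0  (cmp 0,0)
BGT top: not taken
halt.
Total executed instructions: 32.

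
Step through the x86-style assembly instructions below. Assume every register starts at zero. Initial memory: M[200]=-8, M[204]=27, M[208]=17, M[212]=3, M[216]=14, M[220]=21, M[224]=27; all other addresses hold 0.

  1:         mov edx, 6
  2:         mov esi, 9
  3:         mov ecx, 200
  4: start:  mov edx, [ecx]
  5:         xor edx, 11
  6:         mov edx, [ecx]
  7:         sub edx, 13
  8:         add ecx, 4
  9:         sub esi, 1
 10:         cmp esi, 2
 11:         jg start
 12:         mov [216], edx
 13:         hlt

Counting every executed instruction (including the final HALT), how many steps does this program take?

61

edx=6
esi=9
ecx=200
edx=M[200]=-8
edx=(-8)^11=-13
edx=M[200]=-8
edx=(-8)-13=-21
ecx=200+4=204
esi=9-1=8
cmp esi, 2  (cmp 8,2)
jg start: taken
edx=M[204]=27
edx=27^11=16
edx=M[204]=27
edx=27-13=14
ecx=204+4=208
esi=8-1=7
cmp esi, 2  (cmp 7,2)
jg start: taken
edx=M[208]=17
edx=17^11=26
edx=M[208]=17
edx=17-13=4
ecx=208+4=212
esi=7-1=6
cmp esi, 2  (cmp 6,2)
jg start: taken
edx=M[212]=3
edx=3^11=8
edx=M[212]=3
edx=3-13=-10
ecx=212+4=216
esi=6-1=5
cmp esi, 2  (cmp 5,2)
jg start: taken
edx=M[216]=14
edx=14^11=5
edx=M[216]=14
edx=14-13=1
ecx=216+4=220
esi=5-1=4
cmp esi, 2  (cmp 4,2)
jg start: taken
edx=M[220]=21
edx=21^11=30
edx=M[220]=21
edx=21-13=8
ecx=220+4=224
esi=4-1=3
cmp esi, 2  (cmp 3,2)
jg start: taken
edx=M[224]=27
edx=27^11=16
edx=M[224]=27
edx=27-13=14
ecx=224+4=228
esi=3-1=2
cmp esi, 2  (cmp 2,2)
jg start: not taken
mov [216], edx → M[216]=14
halt.
Total executed instructions: 61.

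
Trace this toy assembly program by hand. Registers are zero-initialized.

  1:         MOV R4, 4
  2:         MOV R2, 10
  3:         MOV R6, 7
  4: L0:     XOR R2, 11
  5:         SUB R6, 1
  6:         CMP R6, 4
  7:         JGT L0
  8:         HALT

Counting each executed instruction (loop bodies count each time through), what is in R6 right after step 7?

6

MOV R4, 4 → R4=4
MOV R2, 10 → R2=10
MOV R6, 7 → R6=7
XOR R2, 11 → R2=10^11=1
SUB R6, 1 → R6=7-1=6
CMP R6, 4  (cmp 6,4)
JGT L0: taken
After step 7: R6 = 6.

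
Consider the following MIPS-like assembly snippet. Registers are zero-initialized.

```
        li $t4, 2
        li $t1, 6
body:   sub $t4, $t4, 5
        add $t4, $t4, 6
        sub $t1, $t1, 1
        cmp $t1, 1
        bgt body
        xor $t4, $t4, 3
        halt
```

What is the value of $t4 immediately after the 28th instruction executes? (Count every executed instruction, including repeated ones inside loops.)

4

$t4=2
$t1=6
$t4=2-5=-3
$t4=(-3)+6=3
$t1=6-1=5
cmp $t1, 1  (cmp 5,1)
bgt body: taken
$t4=3-5=-2
$t4=(-2)+6=4
$t1=5-1=4
cmp $t1, 1  (cmp 4,1)
bgt body: taken
$t4=4-5=-1
$t4=(-1)+6=5
$t1=4-1=3
cmp $t1, 1  (cmp 3,1)
bgt body: taken
$t4=5-5=0
$t4=0+6=6
$t1=3-1=2
cmp $t1, 1  (cmp 2,1)
bgt body: taken
$t4=6-5=1
$t4=1+6=7
$t1=2-1=1
cmp $t1, 1  (cmp 1,1)
bgt body: not taken
$t4=7^3=4
After step 28: $t4 = 4.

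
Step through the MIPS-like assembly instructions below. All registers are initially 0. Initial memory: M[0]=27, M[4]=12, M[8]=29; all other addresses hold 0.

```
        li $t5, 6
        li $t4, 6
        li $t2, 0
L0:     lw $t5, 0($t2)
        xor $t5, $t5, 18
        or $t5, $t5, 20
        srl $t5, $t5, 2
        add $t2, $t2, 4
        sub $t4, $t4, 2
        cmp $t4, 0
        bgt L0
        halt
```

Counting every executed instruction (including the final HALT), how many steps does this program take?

after li $t5, 6: $t5=6
after li $t4, 6: $t4=6
after li $t2, 0: $t2=0
after lw $t5, 0($t2): $t5=M[0]=27
after xor $t5, $t5, 18: $t5=27^18=9
after or $t5, $t5, 20: $t5=9|20=29
after srl $t5, $t5, 2: $t5=29>>2=7
after add $t2, $t2, 4: $t2=0+4=4
after sub $t4, $t4, 2: $t4=6-2=4
cmp $t4, 0  (cmp 4,0)
bgt L0: taken
after lw $t5, 0($t2): $t5=M[4]=12
after xor $t5, $t5, 18: $t5=12^18=30
after or $t5, $t5, 20: $t5=30|20=30
after srl $t5, $t5, 2: $t5=30>>2=7
after add $t2, $t2, 4: $t2=4+4=8
after sub $t4, $t4, 2: $t4=4-2=2
cmp $t4, 0  (cmp 2,0)
bgt L0: taken
after lw $t5, 0($t2): $t5=M[8]=29
after xor $t5, $t5, 18: $t5=29^18=15
after or $t5, $t5, 20: $t5=15|20=31
after srl $t5, $t5, 2: $t5=31>>2=7
after add $t2, $t2, 4: $t2=8+4=12
after sub $t4, $t4, 2: $t4=2-2=0
cmp $t4, 0  (cmp 0,0)
bgt L0: not taken
halt.
Total executed instructions: 28.

28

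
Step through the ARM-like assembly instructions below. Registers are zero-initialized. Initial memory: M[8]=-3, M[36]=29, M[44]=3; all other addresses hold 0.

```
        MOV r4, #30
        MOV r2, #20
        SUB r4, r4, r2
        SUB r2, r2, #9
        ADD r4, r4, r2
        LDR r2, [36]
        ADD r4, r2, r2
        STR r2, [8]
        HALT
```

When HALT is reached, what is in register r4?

58

after MOV r4, #30: r4=30
after MOV r2, #20: r2=20
after SUB r4, r4, r2: r4=30-20=10
after SUB r2, r2, #9: r2=20-9=11
after ADD r4, r4, r2: r4=10+11=21
after LDR r2, [36]: r2=M[36]=29
after ADD r4, r2, r2: r4=29+29=58
STR r2, [8] → M[8]=29
halt.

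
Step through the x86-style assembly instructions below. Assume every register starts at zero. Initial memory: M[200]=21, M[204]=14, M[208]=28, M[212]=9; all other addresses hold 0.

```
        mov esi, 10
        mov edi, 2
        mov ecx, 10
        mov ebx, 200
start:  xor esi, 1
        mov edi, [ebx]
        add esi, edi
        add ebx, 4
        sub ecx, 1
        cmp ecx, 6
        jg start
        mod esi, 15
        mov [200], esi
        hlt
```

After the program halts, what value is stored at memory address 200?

9

mov esi, 10 → esi=10
mov edi, 2 → edi=2
mov ecx, 10 → ecx=10
mov ebx, 200 → ebx=200
xor esi, 1 → esi=10^1=11
mov edi, [ebx] → edi=M[200]=21
add esi, edi → esi=11+21=32
add ebx, 4 → ebx=200+4=204
sub ecx, 1 → ecx=10-1=9
cmp ecx, 6  (cmp 9,6)
jg start: taken
xor esi, 1 → esi=32^1=33
mov edi, [ebx] → edi=M[204]=14
add esi, edi → esi=33+14=47
add ebx, 4 → ebx=204+4=208
sub ecx, 1 → ecx=9-1=8
cmp ecx, 6  (cmp 8,6)
jg start: taken
xor esi, 1 → esi=47^1=46
mov edi, [ebx] → edi=M[208]=28
add esi, edi → esi=46+28=74
add ebx, 4 → ebx=208+4=212
sub ecx, 1 → ecx=8-1=7
cmp ecx, 6  (cmp 7,6)
jg start: taken
xor esi, 1 → esi=74^1=75
mov edi, [ebx] → edi=M[212]=9
add esi, edi → esi=75+9=84
add ebx, 4 → ebx=212+4=216
sub ecx, 1 → ecx=7-1=6
cmp ecx, 6  (cmp 6,6)
jg start: not taken
mod esi, 15 → esi=84%15=9
mov [200], esi → M[200]=9
halt.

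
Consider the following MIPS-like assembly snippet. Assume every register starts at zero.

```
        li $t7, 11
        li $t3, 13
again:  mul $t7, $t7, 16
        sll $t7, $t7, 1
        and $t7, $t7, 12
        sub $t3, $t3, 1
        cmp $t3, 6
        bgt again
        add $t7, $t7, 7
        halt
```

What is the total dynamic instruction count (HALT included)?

46

$t7=11
$t3=13
$t7=11*16=176
$t7=176<<1=352
$t7=352&12=0
$t3=13-1=12
cmp $t3, 6  (cmp 12,6)
bgt again: taken
$t7=0*16=0
$t7=0<<1=0
$t7=0&12=0
$t3=12-1=11
cmp $t3, 6  (cmp 11,6)
bgt again: taken
$t7=0*16=0
$t7=0<<1=0
$t7=0&12=0
$t3=11-1=10
cmp $t3, 6  (cmp 10,6)
bgt again: taken
$t7=0*16=0
$t7=0<<1=0
$t7=0&12=0
$t3=10-1=9
cmp $t3, 6  (cmp 9,6)
bgt again: taken
$t7=0*16=0
$t7=0<<1=0
$t7=0&12=0
$t3=9-1=8
cmp $t3, 6  (cmp 8,6)
bgt again: taken
$t7=0*16=0
$t7=0<<1=0
$t7=0&12=0
$t3=8-1=7
cmp $t3, 6  (cmp 7,6)
bgt again: taken
$t7=0*16=0
$t7=0<<1=0
$t7=0&12=0
$t3=7-1=6
cmp $t3, 6  (cmp 6,6)
bgt again: not taken
$t7=0+7=7
halt.
Total executed instructions: 46.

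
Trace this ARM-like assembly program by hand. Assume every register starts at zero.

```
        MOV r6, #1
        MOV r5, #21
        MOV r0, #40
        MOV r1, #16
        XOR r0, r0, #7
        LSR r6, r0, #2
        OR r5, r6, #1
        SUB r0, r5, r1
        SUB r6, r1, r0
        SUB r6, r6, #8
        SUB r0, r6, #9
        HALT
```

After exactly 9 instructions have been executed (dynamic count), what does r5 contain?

11

r6=1
r5=21
r0=40
r1=16
r0=40^7=47
r6=47>>2=11
r5=11|1=11
r0=11-16=-5
r6=16-(-5)=21
After step 9: r5 = 11.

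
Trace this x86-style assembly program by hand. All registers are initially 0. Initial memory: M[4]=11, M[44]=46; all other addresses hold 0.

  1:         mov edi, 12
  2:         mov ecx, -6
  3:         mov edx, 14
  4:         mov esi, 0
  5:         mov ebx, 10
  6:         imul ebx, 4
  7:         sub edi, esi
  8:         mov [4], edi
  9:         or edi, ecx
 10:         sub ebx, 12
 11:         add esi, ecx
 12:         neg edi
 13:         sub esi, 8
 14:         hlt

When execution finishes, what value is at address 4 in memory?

after mov edi, 12: edi=12
after mov ecx, -6: ecx=-6
after mov edx, 14: edx=14
after mov esi, 0: esi=0
after mov ebx, 10: ebx=10
after imul ebx, 4: ebx=10*4=40
after sub edi, esi: edi=12-0=12
mov [4], edi → M[4]=12
after or edi, ecx: edi=12|(-6)=-2
after sub ebx, 12: ebx=40-12=28
after add esi, ecx: esi=0+(-6)=-6
after neg edi: edi=-(-2)=2
after sub esi, 8: esi=(-6)-8=-14
halt.

12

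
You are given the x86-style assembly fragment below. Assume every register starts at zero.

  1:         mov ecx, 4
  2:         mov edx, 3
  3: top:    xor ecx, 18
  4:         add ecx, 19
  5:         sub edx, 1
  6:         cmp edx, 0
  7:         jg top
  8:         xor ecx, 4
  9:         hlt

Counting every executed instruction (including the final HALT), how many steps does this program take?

ecx=4
edx=3
ecx=4^18=22
ecx=22+19=41
edx=3-1=2
cmp edx, 0  (cmp 2,0)
jg top: taken
ecx=41^18=59
ecx=59+19=78
edx=2-1=1
cmp edx, 0  (cmp 1,0)
jg top: taken
ecx=78^18=92
ecx=92+19=111
edx=1-1=0
cmp edx, 0  (cmp 0,0)
jg top: not taken
ecx=111^4=107
halt.
Total executed instructions: 19.

19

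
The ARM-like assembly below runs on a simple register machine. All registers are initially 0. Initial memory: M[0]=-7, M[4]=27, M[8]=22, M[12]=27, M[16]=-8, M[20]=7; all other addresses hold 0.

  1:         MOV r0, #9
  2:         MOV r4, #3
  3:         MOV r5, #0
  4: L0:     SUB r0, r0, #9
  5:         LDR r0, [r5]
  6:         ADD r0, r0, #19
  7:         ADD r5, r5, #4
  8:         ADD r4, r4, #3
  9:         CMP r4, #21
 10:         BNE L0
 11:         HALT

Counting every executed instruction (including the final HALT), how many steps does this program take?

after MOV r0, #9: r0=9
after MOV r4, #3: r4=3
after MOV r5, #0: r5=0
after SUB r0, r0, #9: r0=9-9=0
after LDR r0, [r5]: r0=M[0]=-7
after ADD r0, r0, #19: r0=(-7)+19=12
after ADD r5, r5, #4: r5=0+4=4
after ADD r4, r4, #3: r4=3+3=6
CMP r4, #21  (cmp 6,21)
BNE L0: taken
after SUB r0, r0, #9: r0=12-9=3
after LDR r0, [r5]: r0=M[4]=27
after ADD r0, r0, #19: r0=27+19=46
after ADD r5, r5, #4: r5=4+4=8
after ADD r4, r4, #3: r4=6+3=9
CMP r4, #21  (cmp 9,21)
BNE L0: taken
after SUB r0, r0, #9: r0=46-9=37
after LDR r0, [r5]: r0=M[8]=22
after ADD r0, r0, #19: r0=22+19=41
after ADD r5, r5, #4: r5=8+4=12
after ADD r4, r4, #3: r4=9+3=12
CMP r4, #21  (cmp 12,21)
BNE L0: taken
after SUB r0, r0, #9: r0=41-9=32
after LDR r0, [r5]: r0=M[12]=27
after ADD r0, r0, #19: r0=27+19=46
after ADD r5, r5, #4: r5=12+4=16
after ADD r4, r4, #3: r4=12+3=15
CMP r4, #21  (cmp 15,21)
BNE L0: taken
after SUB r0, r0, #9: r0=46-9=37
after LDR r0, [r5]: r0=M[16]=-8
after ADD r0, r0, #19: r0=(-8)+19=11
after ADD r5, r5, #4: r5=16+4=20
after ADD r4, r4, #3: r4=15+3=18
CMP r4, #21  (cmp 18,21)
BNE L0: taken
after SUB r0, r0, #9: r0=11-9=2
after LDR r0, [r5]: r0=M[20]=7
after ADD r0, r0, #19: r0=7+19=26
after ADD r5, r5, #4: r5=20+4=24
after ADD r4, r4, #3: r4=18+3=21
CMP r4, #21  (cmp 21,21)
BNE L0: not taken
halt.
Total executed instructions: 46.

46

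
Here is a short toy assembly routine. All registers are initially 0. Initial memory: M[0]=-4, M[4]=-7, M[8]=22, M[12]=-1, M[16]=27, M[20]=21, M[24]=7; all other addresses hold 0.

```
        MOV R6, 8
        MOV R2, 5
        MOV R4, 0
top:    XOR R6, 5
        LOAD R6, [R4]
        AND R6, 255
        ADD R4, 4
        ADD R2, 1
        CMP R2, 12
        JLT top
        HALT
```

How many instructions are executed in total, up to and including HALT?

R6=8
R2=5
R4=0
R6=8^5=13
R6=M[0]=-4
R6=(-4)&255=252
R4=0+4=4
R2=5+1=6
CMP R2, 12  (cmp 6,12)
JLT top: taken
R6=252^5=249
R6=M[4]=-7
R6=(-7)&255=249
R4=4+4=8
R2=6+1=7
CMP R2, 12  (cmp 7,12)
JLT top: taken
R6=249^5=252
R6=M[8]=22
R6=22&255=22
R4=8+4=12
R2=7+1=8
CMP R2, 12  (cmp 8,12)
JLT top: taken
R6=22^5=19
R6=M[12]=-1
R6=(-1)&255=255
R4=12+4=16
R2=8+1=9
CMP R2, 12  (cmp 9,12)
JLT top: taken
R6=255^5=250
R6=M[16]=27
R6=27&255=27
R4=16+4=20
R2=9+1=10
CMP R2, 12  (cmp 10,12)
JLT top: taken
R6=27^5=30
R6=M[20]=21
R6=21&255=21
R4=20+4=24
R2=10+1=11
CMP R2, 12  (cmp 11,12)
JLT top: taken
R6=21^5=16
R6=M[24]=7
R6=7&255=7
R4=24+4=28
R2=11+1=12
CMP R2, 12  (cmp 12,12)
JLT top: not taken
halt.
Total executed instructions: 53.

53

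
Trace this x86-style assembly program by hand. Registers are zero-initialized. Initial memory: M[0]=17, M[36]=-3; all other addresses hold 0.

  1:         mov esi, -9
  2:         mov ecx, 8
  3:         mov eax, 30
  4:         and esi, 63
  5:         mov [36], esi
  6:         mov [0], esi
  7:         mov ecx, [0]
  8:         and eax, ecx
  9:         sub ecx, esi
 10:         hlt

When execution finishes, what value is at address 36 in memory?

55

esi=-9
ecx=8
eax=30
esi=(-9)&63=55
mov [36], esi → M[36]=55
mov [0], esi → M[0]=55
ecx=M[0]=55
eax=30&55=22
ecx=55-55=0
halt.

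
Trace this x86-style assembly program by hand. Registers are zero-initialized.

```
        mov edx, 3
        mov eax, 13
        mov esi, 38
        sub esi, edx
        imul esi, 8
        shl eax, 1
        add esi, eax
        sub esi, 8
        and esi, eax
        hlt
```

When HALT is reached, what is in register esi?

mov edx, 3 → edx=3
mov eax, 13 → eax=13
mov esi, 38 → esi=38
sub esi, edx → esi=38-3=35
imul esi, 8 → esi=35*8=280
shl eax, 1 → eax=13<<1=26
add esi, eax → esi=280+26=306
sub esi, 8 → esi=306-8=298
and esi, eax → esi=298&26=10
halt.

10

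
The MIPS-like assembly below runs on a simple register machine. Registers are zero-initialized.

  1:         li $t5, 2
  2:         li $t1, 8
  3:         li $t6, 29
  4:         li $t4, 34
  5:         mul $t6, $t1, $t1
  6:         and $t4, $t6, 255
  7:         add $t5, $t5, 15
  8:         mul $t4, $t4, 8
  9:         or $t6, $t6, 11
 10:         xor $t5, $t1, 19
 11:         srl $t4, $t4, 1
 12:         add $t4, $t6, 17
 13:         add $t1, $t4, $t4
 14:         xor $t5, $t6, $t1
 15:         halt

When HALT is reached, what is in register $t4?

92

li $t5, 2 → $t5=2
li $t1, 8 → $t1=8
li $t6, 29 → $t6=29
li $t4, 34 → $t4=34
mul $t6, $t1, $t1 → $t6=8*8=64
and $t4, $t6, 255 → $t4=64&255=64
add $t5, $t5, 15 → $t5=2+15=17
mul $t4, $t4, 8 → $t4=64*8=512
or $t6, $t6, 11 → $t6=64|11=75
xor $t5, $t1, 19 → $t5=8^19=27
srl $t4, $t4, 1 → $t4=512>>1=256
add $t4, $t6, 17 → $t4=75+17=92
add $t1, $t4, $t4 → $t1=92+92=184
xor $t5, $t6, $t1 → $t5=75^184=243
halt.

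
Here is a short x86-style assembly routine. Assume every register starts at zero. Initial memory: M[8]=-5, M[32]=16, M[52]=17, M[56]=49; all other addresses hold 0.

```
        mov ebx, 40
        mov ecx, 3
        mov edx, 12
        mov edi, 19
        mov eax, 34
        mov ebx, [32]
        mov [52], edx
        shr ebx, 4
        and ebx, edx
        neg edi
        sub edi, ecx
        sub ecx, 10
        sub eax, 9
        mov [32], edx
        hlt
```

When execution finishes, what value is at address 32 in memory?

ebx=40
ecx=3
edx=12
edi=19
eax=34
ebx=M[32]=16
mov [52], edx → M[52]=12
ebx=16>>4=1
ebx=1&12=0
edi=-(19)=-19
edi=(-19)-3=-22
ecx=3-10=-7
eax=34-9=25
mov [32], edx → M[32]=12
halt.

12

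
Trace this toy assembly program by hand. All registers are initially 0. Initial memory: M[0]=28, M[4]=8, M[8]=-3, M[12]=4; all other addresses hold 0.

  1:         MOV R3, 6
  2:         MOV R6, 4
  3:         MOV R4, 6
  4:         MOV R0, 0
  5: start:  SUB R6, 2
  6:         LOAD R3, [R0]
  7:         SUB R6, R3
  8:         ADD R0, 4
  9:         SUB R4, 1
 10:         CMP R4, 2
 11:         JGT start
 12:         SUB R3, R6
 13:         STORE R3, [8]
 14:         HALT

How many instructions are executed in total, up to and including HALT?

MOV R3, 6 → R3=6
MOV R6, 4 → R6=4
MOV R4, 6 → R4=6
MOV R0, 0 → R0=0
SUB R6, 2 → R6=4-2=2
LOAD R3, [R0] → R3=M[0]=28
SUB R6, R3 → R6=2-28=-26
ADD R0, 4 → R0=0+4=4
SUB R4, 1 → R4=6-1=5
CMP R4, 2  (cmp 5,2)
JGT start: taken
SUB R6, 2 → R6=(-26)-2=-28
LOAD R3, [R0] → R3=M[4]=8
SUB R6, R3 → R6=(-28)-8=-36
ADD R0, 4 → R0=4+4=8
SUB R4, 1 → R4=5-1=4
CMP R4, 2  (cmp 4,2)
JGT start: taken
SUB R6, 2 → R6=(-36)-2=-38
LOAD R3, [R0] → R3=M[8]=-3
SUB R6, R3 → R6=(-38)-(-3)=-35
ADD R0, 4 → R0=8+4=12
SUB R4, 1 → R4=4-1=3
CMP R4, 2  (cmp 3,2)
JGT start: taken
SUB R6, 2 → R6=(-35)-2=-37
LOAD R3, [R0] → R3=M[12]=4
SUB R6, R3 → R6=(-37)-4=-41
ADD R0, 4 → R0=12+4=16
SUB R4, 1 → R4=3-1=2
CMP R4, 2  (cmp 2,2)
JGT start: not taken
SUB R3, R6 → R3=4-(-41)=45
STORE R3, [8] → M[8]=45
halt.
Total executed instructions: 35.

35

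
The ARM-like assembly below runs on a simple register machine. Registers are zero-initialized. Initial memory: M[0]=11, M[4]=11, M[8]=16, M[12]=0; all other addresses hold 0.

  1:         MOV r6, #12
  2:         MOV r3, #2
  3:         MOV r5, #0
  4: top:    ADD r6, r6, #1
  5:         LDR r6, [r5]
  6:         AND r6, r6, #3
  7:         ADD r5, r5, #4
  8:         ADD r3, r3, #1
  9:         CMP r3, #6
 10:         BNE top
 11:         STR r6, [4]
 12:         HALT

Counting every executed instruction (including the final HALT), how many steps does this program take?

MOV r6, #12 → r6=12
MOV r3, #2 → r3=2
MOV r5, #0 → r5=0
ADD r6, r6, #1 → r6=12+1=13
LDR r6, [r5] → r6=M[0]=11
AND r6, r6, #3 → r6=11&3=3
ADD r5, r5, #4 → r5=0+4=4
ADD r3, r3, #1 → r3=2+1=3
CMP r3, #6  (cmp 3,6)
BNE top: taken
ADD r6, r6, #1 → r6=3+1=4
LDR r6, [r5] → r6=M[4]=11
AND r6, r6, #3 → r6=11&3=3
ADD r5, r5, #4 → r5=4+4=8
ADD r3, r3, #1 → r3=3+1=4
CMP r3, #6  (cmp 4,6)
BNE top: taken
ADD r6, r6, #1 → r6=3+1=4
LDR r6, [r5] → r6=M[8]=16
AND r6, r6, #3 → r6=16&3=0
ADD r5, r5, #4 → r5=8+4=12
ADD r3, r3, #1 → r3=4+1=5
CMP r3, #6  (cmp 5,6)
BNE top: taken
ADD r6, r6, #1 → r6=0+1=1
LDR r6, [r5] → r6=M[12]=0
AND r6, r6, #3 → r6=0&3=0
ADD r5, r5, #4 → r5=12+4=16
ADD r3, r3, #1 → r3=5+1=6
CMP r3, #6  (cmp 6,6)
BNE top: not taken
STR r6, [4] → M[4]=0
halt.
Total executed instructions: 33.

33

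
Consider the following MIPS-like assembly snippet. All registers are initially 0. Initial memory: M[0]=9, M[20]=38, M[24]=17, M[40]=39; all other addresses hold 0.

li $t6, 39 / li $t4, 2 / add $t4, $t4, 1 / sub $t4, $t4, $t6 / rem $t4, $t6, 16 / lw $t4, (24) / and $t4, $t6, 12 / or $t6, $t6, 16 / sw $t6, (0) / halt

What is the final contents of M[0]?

55

li $t6, 39 → $t6=39
li $t4, 2 → $t4=2
add $t4, $t4, 1 → $t4=2+1=3
sub $t4, $t4, $t6 → $t4=3-39=-36
rem $t4, $t6, 16 → $t4=39%16=7
lw $t4, (24) → $t4=M[24]=17
and $t4, $t6, 12 → $t4=39&12=4
or $t6, $t6, 16 → $t6=39|16=55
sw $t6, (0) → M[0]=55
halt.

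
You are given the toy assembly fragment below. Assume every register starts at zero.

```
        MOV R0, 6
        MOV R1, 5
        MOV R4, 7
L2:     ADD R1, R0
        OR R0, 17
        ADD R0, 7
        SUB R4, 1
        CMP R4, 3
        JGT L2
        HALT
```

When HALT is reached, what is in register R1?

141

after MOV R0, 6: R0=6
after MOV R1, 5: R1=5
after MOV R4, 7: R4=7
after ADD R1, R0: R1=5+6=11
after OR R0, 17: R0=6|17=23
after ADD R0, 7: R0=23+7=30
after SUB R4, 1: R4=7-1=6
CMP R4, 3  (cmp 6,3)
JGT L2: taken
after ADD R1, R0: R1=11+30=41
after OR R0, 17: R0=30|17=31
after ADD R0, 7: R0=31+7=38
after SUB R4, 1: R4=6-1=5
CMP R4, 3  (cmp 5,3)
JGT L2: taken
after ADD R1, R0: R1=41+38=79
after OR R0, 17: R0=38|17=55
after ADD R0, 7: R0=55+7=62
after SUB R4, 1: R4=5-1=4
CMP R4, 3  (cmp 4,3)
JGT L2: taken
after ADD R1, R0: R1=79+62=141
after OR R0, 17: R0=62|17=63
after ADD R0, 7: R0=63+7=70
after SUB R4, 1: R4=4-1=3
CMP R4, 3  (cmp 3,3)
JGT L2: not taken
halt.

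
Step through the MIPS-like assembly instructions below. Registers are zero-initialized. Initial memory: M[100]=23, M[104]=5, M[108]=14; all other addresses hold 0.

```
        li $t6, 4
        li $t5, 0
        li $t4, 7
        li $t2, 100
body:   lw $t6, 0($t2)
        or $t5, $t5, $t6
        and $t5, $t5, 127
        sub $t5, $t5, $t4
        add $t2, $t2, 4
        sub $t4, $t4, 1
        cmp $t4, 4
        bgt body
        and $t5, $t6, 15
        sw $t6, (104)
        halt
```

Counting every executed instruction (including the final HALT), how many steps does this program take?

after li $t6, 4: $t6=4
after li $t5, 0: $t5=0
after li $t4, 7: $t4=7
after li $t2, 100: $t2=100
after lw $t6, 0($t2): $t6=M[100]=23
after or $t5, $t5, $t6: $t5=0|23=23
after and $t5, $t5, 127: $t5=23&127=23
after sub $t5, $t5, $t4: $t5=23-7=16
after add $t2, $t2, 4: $t2=100+4=104
after sub $t4, $t4, 1: $t4=7-1=6
cmp $t4, 4  (cmp 6,4)
bgt body: taken
after lw $t6, 0($t2): $t6=M[104]=5
after or $t5, $t5, $t6: $t5=16|5=21
after and $t5, $t5, 127: $t5=21&127=21
after sub $t5, $t5, $t4: $t5=21-6=15
after add $t2, $t2, 4: $t2=104+4=108
after sub $t4, $t4, 1: $t4=6-1=5
cmp $t4, 4  (cmp 5,4)
bgt body: taken
after lw $t6, 0($t2): $t6=M[108]=14
after or $t5, $t5, $t6: $t5=15|14=15
after and $t5, $t5, 127: $t5=15&127=15
after sub $t5, $t5, $t4: $t5=15-5=10
after add $t2, $t2, 4: $t2=108+4=112
after sub $t4, $t4, 1: $t4=5-1=4
cmp $t4, 4  (cmp 4,4)
bgt body: not taken
after and $t5, $t6, 15: $t5=14&15=14
sw $t6, (104) → M[104]=14
halt.
Total executed instructions: 31.

31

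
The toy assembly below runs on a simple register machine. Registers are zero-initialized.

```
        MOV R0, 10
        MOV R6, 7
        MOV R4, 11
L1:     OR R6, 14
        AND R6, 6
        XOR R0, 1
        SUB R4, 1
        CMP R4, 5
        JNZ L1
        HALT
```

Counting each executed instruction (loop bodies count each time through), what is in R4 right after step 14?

after MOV R0, 10: R0=10
after MOV R6, 7: R6=7
after MOV R4, 11: R4=11
after OR R6, 14: R6=7|14=15
after AND R6, 6: R6=15&6=6
after XOR R0, 1: R0=10^1=11
after SUB R4, 1: R4=11-1=10
CMP R4, 5  (cmp 10,5)
JNZ L1: taken
after OR R6, 14: R6=6|14=14
after AND R6, 6: R6=14&6=6
after XOR R0, 1: R0=11^1=10
after SUB R4, 1: R4=10-1=9
CMP R4, 5  (cmp 9,5)
After step 14: R4 = 9.

9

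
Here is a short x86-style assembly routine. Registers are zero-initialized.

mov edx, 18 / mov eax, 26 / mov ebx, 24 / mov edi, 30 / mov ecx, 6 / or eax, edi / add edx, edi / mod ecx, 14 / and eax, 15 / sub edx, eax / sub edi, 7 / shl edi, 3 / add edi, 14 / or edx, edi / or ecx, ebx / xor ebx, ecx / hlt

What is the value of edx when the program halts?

230

after mov edx, 18: edx=18
after mov eax, 26: eax=26
after mov ebx, 24: ebx=24
after mov edi, 30: edi=30
after mov ecx, 6: ecx=6
after or eax, edi: eax=26|30=30
after add edx, edi: edx=18+30=48
after mod ecx, 14: ecx=6%14=6
after and eax, 15: eax=30&15=14
after sub edx, eax: edx=48-14=34
after sub edi, 7: edi=30-7=23
after shl edi, 3: edi=23<<3=184
after add edi, 14: edi=184+14=198
after or edx, edi: edx=34|198=230
after or ecx, ebx: ecx=6|24=30
after xor ebx, ecx: ebx=24^30=6
halt.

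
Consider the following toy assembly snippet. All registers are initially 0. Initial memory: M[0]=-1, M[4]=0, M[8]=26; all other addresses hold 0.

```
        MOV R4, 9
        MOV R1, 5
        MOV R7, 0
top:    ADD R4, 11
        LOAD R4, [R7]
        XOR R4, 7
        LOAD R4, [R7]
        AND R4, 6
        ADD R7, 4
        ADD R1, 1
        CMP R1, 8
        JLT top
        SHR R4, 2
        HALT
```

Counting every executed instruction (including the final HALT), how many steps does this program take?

MOV R4, 9 → R4=9
MOV R1, 5 → R1=5
MOV R7, 0 → R7=0
ADD R4, 11 → R4=9+11=20
LOAD R4, [R7] → R4=M[0]=-1
XOR R4, 7 → R4=(-1)^7=-8
LOAD R4, [R7] → R4=M[0]=-1
AND R4, 6 → R4=(-1)&6=6
ADD R7, 4 → R7=0+4=4
ADD R1, 1 → R1=5+1=6
CMP R1, 8  (cmp 6,8)
JLT top: taken
ADD R4, 11 → R4=6+11=17
LOAD R4, [R7] → R4=M[4]=0
XOR R4, 7 → R4=0^7=7
LOAD R4, [R7] → R4=M[4]=0
AND R4, 6 → R4=0&6=0
ADD R7, 4 → R7=4+4=8
ADD R1, 1 → R1=6+1=7
CMP R1, 8  (cmp 7,8)
JLT top: taken
ADD R4, 11 → R4=0+11=11
LOAD R4, [R7] → R4=M[8]=26
XOR R4, 7 → R4=26^7=29
LOAD R4, [R7] → R4=M[8]=26
AND R4, 6 → R4=26&6=2
ADD R7, 4 → R7=8+4=12
ADD R1, 1 → R1=7+1=8
CMP R1, 8  (cmp 8,8)
JLT top: not taken
SHR R4, 2 → R4=2>>2=0
halt.
Total executed instructions: 32.

32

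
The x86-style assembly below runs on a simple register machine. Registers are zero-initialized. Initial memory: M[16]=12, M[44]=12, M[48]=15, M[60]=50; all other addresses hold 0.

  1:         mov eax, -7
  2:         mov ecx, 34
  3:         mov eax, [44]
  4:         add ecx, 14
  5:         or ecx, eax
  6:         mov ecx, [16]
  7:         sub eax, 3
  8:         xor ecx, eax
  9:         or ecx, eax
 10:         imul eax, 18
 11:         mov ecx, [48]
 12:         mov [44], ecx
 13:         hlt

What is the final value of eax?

eax=-7
ecx=34
eax=M[44]=12
ecx=34+14=48
ecx=48|12=60
ecx=M[16]=12
eax=12-3=9
ecx=12^9=5
ecx=5|9=13
eax=9*18=162
ecx=M[48]=15
mov [44], ecx → M[44]=15
halt.

162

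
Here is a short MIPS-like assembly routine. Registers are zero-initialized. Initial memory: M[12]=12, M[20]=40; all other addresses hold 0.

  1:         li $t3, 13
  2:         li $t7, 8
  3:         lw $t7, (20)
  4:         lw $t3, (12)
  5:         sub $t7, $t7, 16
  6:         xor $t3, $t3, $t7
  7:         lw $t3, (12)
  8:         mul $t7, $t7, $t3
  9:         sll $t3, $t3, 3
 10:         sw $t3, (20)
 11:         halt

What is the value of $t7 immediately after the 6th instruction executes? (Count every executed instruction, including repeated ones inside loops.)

24

li $t3, 13 → $t3=13
li $t7, 8 → $t7=8
lw $t7, (20) → $t7=M[20]=40
lw $t3, (12) → $t3=M[12]=12
sub $t7, $t7, 16 → $t7=40-16=24
xor $t3, $t3, $t7 → $t3=12^24=20
After step 6: $t7 = 24.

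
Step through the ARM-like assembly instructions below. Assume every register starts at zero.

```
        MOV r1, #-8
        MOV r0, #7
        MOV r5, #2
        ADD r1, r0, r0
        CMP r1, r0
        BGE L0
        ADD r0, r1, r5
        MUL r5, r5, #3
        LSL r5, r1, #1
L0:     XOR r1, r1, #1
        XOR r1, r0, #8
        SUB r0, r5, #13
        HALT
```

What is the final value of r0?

-11

r1=-8
r0=7
r5=2
r1=7+7=14
CMP r1, r0  (cmp 14,7)
BGE L0: taken
r1=14^1=15
r1=7^8=15
r0=2-13=-11
halt.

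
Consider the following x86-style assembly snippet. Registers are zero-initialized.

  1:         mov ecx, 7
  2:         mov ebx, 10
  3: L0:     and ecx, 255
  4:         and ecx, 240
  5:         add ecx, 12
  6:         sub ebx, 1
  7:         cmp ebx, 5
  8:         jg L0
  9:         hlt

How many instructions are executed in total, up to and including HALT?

mov ecx, 7 → ecx=7
mov ebx, 10 → ebx=10
and ecx, 255 → ecx=7&255=7
and ecx, 240 → ecx=7&240=0
add ecx, 12 → ecx=0+12=12
sub ebx, 1 → ebx=10-1=9
cmp ebx, 5  (cmp 9,5)
jg L0: taken
and ecx, 255 → ecx=12&255=12
and ecx, 240 → ecx=12&240=0
add ecx, 12 → ecx=0+12=12
sub ebx, 1 → ebx=9-1=8
cmp ebx, 5  (cmp 8,5)
jg L0: taken
and ecx, 255 → ecx=12&255=12
and ecx, 240 → ecx=12&240=0
add ecx, 12 → ecx=0+12=12
sub ebx, 1 → ebx=8-1=7
cmp ebx, 5  (cmp 7,5)
jg L0: taken
and ecx, 255 → ecx=12&255=12
and ecx, 240 → ecx=12&240=0
add ecx, 12 → ecx=0+12=12
sub ebx, 1 → ebx=7-1=6
cmp ebx, 5  (cmp 6,5)
jg L0: taken
and ecx, 255 → ecx=12&255=12
and ecx, 240 → ecx=12&240=0
add ecx, 12 → ecx=0+12=12
sub ebx, 1 → ebx=6-1=5
cmp ebx, 5  (cmp 5,5)
jg L0: not taken
halt.
Total executed instructions: 33.

33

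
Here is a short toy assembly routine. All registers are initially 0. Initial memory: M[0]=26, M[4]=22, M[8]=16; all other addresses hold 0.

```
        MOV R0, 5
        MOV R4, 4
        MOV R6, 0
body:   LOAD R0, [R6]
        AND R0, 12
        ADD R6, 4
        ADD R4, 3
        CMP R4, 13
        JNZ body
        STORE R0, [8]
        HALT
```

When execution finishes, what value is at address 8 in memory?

after MOV R0, 5: R0=5
after MOV R4, 4: R4=4
after MOV R6, 0: R6=0
after LOAD R0, [R6]: R0=M[0]=26
after AND R0, 12: R0=26&12=8
after ADD R6, 4: R6=0+4=4
after ADD R4, 3: R4=4+3=7
CMP R4, 13  (cmp 7,13)
JNZ body: taken
after LOAD R0, [R6]: R0=M[4]=22
after AND R0, 12: R0=22&12=4
after ADD R6, 4: R6=4+4=8
after ADD R4, 3: R4=7+3=10
CMP R4, 13  (cmp 10,13)
JNZ body: taken
after LOAD R0, [R6]: R0=M[8]=16
after AND R0, 12: R0=16&12=0
after ADD R6, 4: R6=8+4=12
after ADD R4, 3: R4=10+3=13
CMP R4, 13  (cmp 13,13)
JNZ body: not taken
STORE R0, [8] → M[8]=0
halt.

0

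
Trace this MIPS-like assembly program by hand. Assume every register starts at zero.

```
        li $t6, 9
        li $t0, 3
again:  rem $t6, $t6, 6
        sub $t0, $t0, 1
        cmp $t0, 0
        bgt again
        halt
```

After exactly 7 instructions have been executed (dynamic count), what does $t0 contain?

$t6=9
$t0=3
$t6=9%6=3
$t0=3-1=2
cmp $t0, 0  (cmp 2,0)
bgt again: taken
$t6=3%6=3
After step 7: $t0 = 2.

2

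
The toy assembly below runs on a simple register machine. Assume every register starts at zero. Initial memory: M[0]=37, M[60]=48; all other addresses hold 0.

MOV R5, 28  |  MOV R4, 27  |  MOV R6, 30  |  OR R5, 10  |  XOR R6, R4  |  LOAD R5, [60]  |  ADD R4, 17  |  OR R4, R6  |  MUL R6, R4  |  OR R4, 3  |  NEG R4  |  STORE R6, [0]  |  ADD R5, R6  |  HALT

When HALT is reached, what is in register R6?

225

MOV R5, 28 → R5=28
MOV R4, 27 → R4=27
MOV R6, 30 → R6=30
OR R5, 10 → R5=28|10=30
XOR R6, R4 → R6=30^27=5
LOAD R5, [60] → R5=M[60]=48
ADD R4, 17 → R4=27+17=44
OR R4, R6 → R4=44|5=45
MUL R6, R4 → R6=5*45=225
OR R4, 3 → R4=45|3=47
NEG R4 → R4=-(47)=-47
STORE R6, [0] → M[0]=225
ADD R5, R6 → R5=48+225=273
halt.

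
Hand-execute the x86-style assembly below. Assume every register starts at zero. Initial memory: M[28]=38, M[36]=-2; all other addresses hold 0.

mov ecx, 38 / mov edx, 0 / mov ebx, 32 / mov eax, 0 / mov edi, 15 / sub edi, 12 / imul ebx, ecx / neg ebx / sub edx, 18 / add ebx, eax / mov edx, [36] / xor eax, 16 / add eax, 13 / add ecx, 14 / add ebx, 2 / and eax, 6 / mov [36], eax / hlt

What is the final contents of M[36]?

4

ecx=38
edx=0
ebx=32
eax=0
edi=15
edi=15-12=3
ebx=32*38=1216
ebx=-(1216)=-1216
edx=0-18=-18
ebx=(-1216)+0=-1216
edx=M[36]=-2
eax=0^16=16
eax=16+13=29
ecx=38+14=52
ebx=(-1216)+2=-1214
eax=29&6=4
mov [36], eax → M[36]=4
halt.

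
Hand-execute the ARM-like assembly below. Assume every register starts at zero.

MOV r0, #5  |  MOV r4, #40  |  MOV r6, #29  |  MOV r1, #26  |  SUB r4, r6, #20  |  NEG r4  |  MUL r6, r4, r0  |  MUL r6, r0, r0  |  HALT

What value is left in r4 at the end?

-9

r0=5
r4=40
r6=29
r1=26
r4=29-20=9
r4=-(9)=-9
r6=(-9)*5=-45
r6=5*5=25
halt.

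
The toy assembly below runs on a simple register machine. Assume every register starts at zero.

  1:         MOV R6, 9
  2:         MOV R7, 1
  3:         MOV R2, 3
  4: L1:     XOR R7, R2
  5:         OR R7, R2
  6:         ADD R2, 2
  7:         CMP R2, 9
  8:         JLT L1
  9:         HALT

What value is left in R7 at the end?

after MOV R6, 9: R6=9
after MOV R7, 1: R7=1
after MOV R2, 3: R2=3
after XOR R7, R2: R7=1^3=2
after OR R7, R2: R7=2|3=3
after ADD R2, 2: R2=3+2=5
CMP R2, 9  (cmp 5,9)
JLT L1: taken
after XOR R7, R2: R7=3^5=6
after OR R7, R2: R7=6|5=7
after ADD R2, 2: R2=5+2=7
CMP R2, 9  (cmp 7,9)
JLT L1: taken
after XOR R7, R2: R7=7^7=0
after OR R7, R2: R7=0|7=7
after ADD R2, 2: R2=7+2=9
CMP R2, 9  (cmp 9,9)
JLT L1: not taken
halt.

7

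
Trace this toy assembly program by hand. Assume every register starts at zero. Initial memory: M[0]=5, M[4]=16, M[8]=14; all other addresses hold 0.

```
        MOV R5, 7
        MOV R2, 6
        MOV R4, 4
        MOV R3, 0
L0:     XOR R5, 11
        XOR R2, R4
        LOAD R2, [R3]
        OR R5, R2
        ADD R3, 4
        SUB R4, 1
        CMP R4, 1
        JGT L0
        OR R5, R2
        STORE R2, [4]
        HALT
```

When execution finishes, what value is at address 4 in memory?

14

after MOV R5, 7: R5=7
after MOV R2, 6: R2=6
after MOV R4, 4: R4=4
after MOV R3, 0: R3=0
after XOR R5, 11: R5=7^11=12
after XOR R2, R4: R2=6^4=2
after LOAD R2, [R3]: R2=M[0]=5
after OR R5, R2: R5=12|5=13
after ADD R3, 4: R3=0+4=4
after SUB R4, 1: R4=4-1=3
CMP R4, 1  (cmp 3,1)
JGT L0: taken
after XOR R5, 11: R5=13^11=6
after XOR R2, R4: R2=5^3=6
after LOAD R2, [R3]: R2=M[4]=16
after OR R5, R2: R5=6|16=22
after ADD R3, 4: R3=4+4=8
after SUB R4, 1: R4=3-1=2
CMP R4, 1  (cmp 2,1)
JGT L0: taken
after XOR R5, 11: R5=22^11=29
after XOR R2, R4: R2=16^2=18
after LOAD R2, [R3]: R2=M[8]=14
after OR R5, R2: R5=29|14=31
after ADD R3, 4: R3=8+4=12
after SUB R4, 1: R4=2-1=1
CMP R4, 1  (cmp 1,1)
JGT L0: not taken
after OR R5, R2: R5=31|14=31
STORE R2, [4] → M[4]=14
halt.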